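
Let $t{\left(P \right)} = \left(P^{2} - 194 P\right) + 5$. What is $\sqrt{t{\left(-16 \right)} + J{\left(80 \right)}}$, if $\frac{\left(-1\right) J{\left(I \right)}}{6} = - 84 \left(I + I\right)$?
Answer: $\sqrt{84005} \approx 289.84$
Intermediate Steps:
$J{\left(I \right)} = 1008 I$ ($J{\left(I \right)} = - 6 \left(- 84 \left(I + I\right)\right) = - 6 \left(- 84 \cdot 2 I\right) = - 6 \left(- 168 I\right) = 1008 I$)
$t{\left(P \right)} = 5 + P^{2} - 194 P$
$\sqrt{t{\left(-16 \right)} + J{\left(80 \right)}} = \sqrt{\left(5 + \left(-16\right)^{2} - -3104\right) + 1008 \cdot 80} = \sqrt{\left(5 + 256 + 3104\right) + 80640} = \sqrt{3365 + 80640} = \sqrt{84005}$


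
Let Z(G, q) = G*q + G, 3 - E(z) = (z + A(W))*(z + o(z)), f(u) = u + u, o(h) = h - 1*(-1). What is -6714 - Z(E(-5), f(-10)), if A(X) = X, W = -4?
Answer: -8196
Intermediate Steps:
o(h) = 1 + h (o(h) = h + 1 = 1 + h)
f(u) = 2*u
E(z) = 3 - (1 + 2*z)*(-4 + z) (E(z) = 3 - (z - 4)*(z + (1 + z)) = 3 - (-4 + z)*(1 + 2*z) = 3 - (1 + 2*z)*(-4 + z))
Z(G, q) = G + G*q
-6714 - Z(E(-5), f(-10)) = -6714 - (7 - 2*(-5)² + 7*(-5))*(1 + 2*(-10)) = -6714 - (7 - 2*25 - 35)*(1 - 20) = -6714 - (7 - 50 - 35)*(-19) = -6714 - (-78)*(-19) = -6714 - 1*1482 = -6714 - 1482 = -8196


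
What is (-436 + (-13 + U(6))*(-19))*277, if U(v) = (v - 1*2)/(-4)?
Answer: -47090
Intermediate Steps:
U(v) = 1/2 - v/4 (U(v) = (v - 2)*(-1/4) = (-2 + v)*(-1/4) = 1/2 - v/4)
(-436 + (-13 + U(6))*(-19))*277 = (-436 + (-13 + (1/2 - 1/4*6))*(-19))*277 = (-436 + (-13 + (1/2 - 3/2))*(-19))*277 = (-436 + (-13 - 1)*(-19))*277 = (-436 - 14*(-19))*277 = (-436 + 266)*277 = -170*277 = -47090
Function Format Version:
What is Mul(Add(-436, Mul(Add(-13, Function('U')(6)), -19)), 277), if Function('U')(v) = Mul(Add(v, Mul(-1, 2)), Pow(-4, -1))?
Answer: -47090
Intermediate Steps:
Function('U')(v) = Add(Rational(1, 2), Mul(Rational(-1, 4), v)) (Function('U')(v) = Mul(Add(v, -2), Rational(-1, 4)) = Mul(Add(-2, v), Rational(-1, 4)) = Add(Rational(1, 2), Mul(Rational(-1, 4), v)))
Mul(Add(-436, Mul(Add(-13, Function('U')(6)), -19)), 277) = Mul(Add(-436, Mul(Add(-13, Add(Rational(1, 2), Mul(Rational(-1, 4), 6))), -19)), 277) = Mul(Add(-436, Mul(Add(-13, Add(Rational(1, 2), Rational(-3, 2))), -19)), 277) = Mul(Add(-436, Mul(Add(-13, -1), -19)), 277) = Mul(Add(-436, Mul(-14, -19)), 277) = Mul(Add(-436, 266), 277) = Mul(-170, 277) = -47090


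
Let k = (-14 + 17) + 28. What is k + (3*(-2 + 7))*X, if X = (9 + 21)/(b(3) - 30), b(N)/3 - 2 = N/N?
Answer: 67/7 ≈ 9.5714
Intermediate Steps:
k = 31 (k = 3 + 28 = 31)
b(N) = 9 (b(N) = 6 + 3*(N/N) = 6 + 3*1 = 6 + 3 = 9)
X = -10/7 (X = (9 + 21)/(9 - 30) = 30/(-21) = 30*(-1/21) = -10/7 ≈ -1.4286)
k + (3*(-2 + 7))*X = 31 + (3*(-2 + 7))*(-10/7) = 31 + (3*5)*(-10/7) = 31 + 15*(-10/7) = 31 - 150/7 = 67/7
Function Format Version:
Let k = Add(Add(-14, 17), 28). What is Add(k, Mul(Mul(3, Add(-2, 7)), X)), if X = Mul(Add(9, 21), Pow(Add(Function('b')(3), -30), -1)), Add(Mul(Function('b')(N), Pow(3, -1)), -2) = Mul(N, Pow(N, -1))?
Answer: Rational(67, 7) ≈ 9.5714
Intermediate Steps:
k = 31 (k = Add(3, 28) = 31)
Function('b')(N) = 9 (Function('b')(N) = Add(6, Mul(3, Mul(N, Pow(N, -1)))) = Add(6, Mul(3, 1)) = Add(6, 3) = 9)
X = Rational(-10, 7) (X = Mul(Add(9, 21), Pow(Add(9, -30), -1)) = Mul(30, Pow(-21, -1)) = Mul(30, Rational(-1, 21)) = Rational(-10, 7) ≈ -1.4286)
Add(k, Mul(Mul(3, Add(-2, 7)), X)) = Add(31, Mul(Mul(3, Add(-2, 7)), Rational(-10, 7))) = Add(31, Mul(Mul(3, 5), Rational(-10, 7))) = Add(31, Mul(15, Rational(-10, 7))) = Add(31, Rational(-150, 7)) = Rational(67, 7)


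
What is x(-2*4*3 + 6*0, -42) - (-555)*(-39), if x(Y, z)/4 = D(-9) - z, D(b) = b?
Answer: -21513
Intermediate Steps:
x(Y, z) = -36 - 4*z (x(Y, z) = 4*(-9 - z) = -36 - 4*z)
x(-2*4*3 + 6*0, -42) - (-555)*(-39) = (-36 - 4*(-42)) - (-555)*(-39) = (-36 + 168) - 1*21645 = 132 - 21645 = -21513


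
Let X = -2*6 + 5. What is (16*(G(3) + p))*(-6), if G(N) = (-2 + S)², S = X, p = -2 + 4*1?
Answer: -7968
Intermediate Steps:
p = 2 (p = -2 + 4 = 2)
X = -7 (X = -12 + 5 = -7)
S = -7
G(N) = 81 (G(N) = (-2 - 7)² = (-9)² = 81)
(16*(G(3) + p))*(-6) = (16*(81 + 2))*(-6) = (16*83)*(-6) = 1328*(-6) = -7968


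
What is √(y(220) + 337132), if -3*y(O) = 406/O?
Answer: √36713607810/330 ≈ 580.63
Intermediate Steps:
y(O) = -406/(3*O)
√(y(220) + 337132) = √(-406/3/220 + 337132) = √(-406/3*1/220 + 337132) = √(-203/330 + 337132) = √(111253357/330) = √36713607810/330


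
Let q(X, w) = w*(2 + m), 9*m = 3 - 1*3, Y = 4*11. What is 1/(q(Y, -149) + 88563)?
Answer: 1/88265 ≈ 1.1330e-5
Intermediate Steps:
Y = 44
m = 0 (m = (3 - 1*3)/9 = (3 - 3)/9 = (⅑)*0 = 0)
q(X, w) = 2*w (q(X, w) = w*(2 + 0) = w*2 = 2*w)
1/(q(Y, -149) + 88563) = 1/(2*(-149) + 88563) = 1/(-298 + 88563) = 1/88265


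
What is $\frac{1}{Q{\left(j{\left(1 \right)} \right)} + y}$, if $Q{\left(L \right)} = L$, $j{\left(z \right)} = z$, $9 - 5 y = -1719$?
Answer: $\frac{5}{1733} \approx 0.0028852$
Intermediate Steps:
$y = \frac{1728}{5}$ ($y = \frac{9}{5} - - \frac{1719}{5} = \frac{9}{5} + \frac{1719}{5} = \frac{1728}{5} \approx 345.6$)
$\frac{1}{Q{\left(j{\left(1 \right)} \right)} + y} = \frac{1}{1 + \frac{1728}{5}} = \frac{1}{\frac{1733}{5}} = \frac{5}{1733}$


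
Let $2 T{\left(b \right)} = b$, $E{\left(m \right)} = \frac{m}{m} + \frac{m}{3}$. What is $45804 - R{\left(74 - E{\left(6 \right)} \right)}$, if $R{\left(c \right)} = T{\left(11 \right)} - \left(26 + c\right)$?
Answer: $\frac{91791}{2} \approx 45896.0$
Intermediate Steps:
$E{\left(m \right)} = 1 + \frac{m}{3}$ ($E{\left(m \right)} = 1 + m \frac{1}{3} = 1 + \frac{m}{3}$)
$T{\left(b \right)} = \frac{b}{2}$
$R{\left(c \right)} = - \frac{41}{2} - c$ ($R{\left(c \right)} = \frac{1}{2} \cdot 11 - \left(26 + c\right) = \frac{11}{2} - \left(26 + c\right) = - \frac{41}{2} - c$)
$45804 - R{\left(74 - E{\left(6 \right)} \right)} = 45804 - \left(- \frac{41}{2} - \left(74 - \left(1 + \frac{1}{3} \cdot 6\right)\right)\right) = 45804 - \left(- \frac{41}{2} - \left(74 - \left(1 + 2\right)\right)\right) = 45804 - \left(- \frac{41}{2} - \left(74 - 3\right)\right) = 45804 - \left(- \frac{41}{2} - 71\right) = 45804 - - \frac{183}{2} = 45804 + \frac{183}{2} = \frac{91791}{2}$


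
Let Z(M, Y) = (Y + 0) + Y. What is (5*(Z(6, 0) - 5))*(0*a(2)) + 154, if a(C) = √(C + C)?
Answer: 154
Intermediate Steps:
Z(M, Y) = 2*Y (Z(M, Y) = Y + Y = 2*Y)
a(C) = √2*√C (a(C) = √(2*C) = √2*√C)
(5*(Z(6, 0) - 5))*(0*a(2)) + 154 = (5*(2*0 - 5))*(0*(√2*√2)) + 154 = (5*(0 - 5))*(0*2) + 154 = (5*(-5))*0 + 154 = -25*0 + 154 = 0 + 154 = 154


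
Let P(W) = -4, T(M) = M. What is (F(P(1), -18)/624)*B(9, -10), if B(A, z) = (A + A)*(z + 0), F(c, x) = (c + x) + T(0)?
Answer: 165/26 ≈ 6.3462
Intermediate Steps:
F(c, x) = c + x (F(c, x) = (c + x) + 0 = c + x)
B(A, z) = 2*A*z (B(A, z) = (2*A)*z = 2*A*z)
(F(P(1), -18)/624)*B(9, -10) = ((-4 - 18)/624)*(2*9*(-10)) = -22*1/624*(-180) = -11/312*(-180) = 165/26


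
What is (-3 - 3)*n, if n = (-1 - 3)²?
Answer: -96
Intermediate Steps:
n = 16 (n = (-4)² = 16)
(-3 - 3)*n = (-3 - 3)*16 = -6*16 = -96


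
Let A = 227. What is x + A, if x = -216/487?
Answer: 110333/487 ≈ 226.56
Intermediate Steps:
x = -216/487 (x = -216*1/487 = -216/487 ≈ -0.44353)
x + A = -216/487 + 227 = 110333/487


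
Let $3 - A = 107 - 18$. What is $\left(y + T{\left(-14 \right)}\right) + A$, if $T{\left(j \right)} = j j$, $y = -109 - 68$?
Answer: $-67$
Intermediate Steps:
$y = -177$ ($y = -109 - 68 = -177$)
$T{\left(j \right)} = j^{2}$
$A = -86$ ($A = 3 - \left(107 - 18\right) = 3 - 89 = -86$)
$\left(y + T{\left(-14 \right)}\right) + A = \left(-177 + \left(-14\right)^{2}\right) - 86 = \left(-177 + 196\right) - 86 = 19 - 86 = -67$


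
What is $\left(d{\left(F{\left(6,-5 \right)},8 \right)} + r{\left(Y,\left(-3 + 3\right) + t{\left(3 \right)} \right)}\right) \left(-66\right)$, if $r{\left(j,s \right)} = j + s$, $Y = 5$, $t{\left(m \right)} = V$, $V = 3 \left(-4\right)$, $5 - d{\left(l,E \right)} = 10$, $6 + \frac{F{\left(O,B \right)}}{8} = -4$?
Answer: $792$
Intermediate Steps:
$F{\left(O,B \right)} = -80$ ($F{\left(O,B \right)} = -48 + 8 \left(-4\right) = -48 - 32 = -80$)
$d{\left(l,E \right)} = -5$ ($d{\left(l,E \right)} = 5 - 10 = -5$)
$V = -12$
$t{\left(m \right)} = -12$
$\left(d{\left(F{\left(6,-5 \right)},8 \right)} + r{\left(Y,\left(-3 + 3\right) + t{\left(3 \right)} \right)}\right) \left(-66\right) = \left(-5 + \left(5 + \left(\left(-3 + 3\right) - 12\right)\right)\right) \left(-66\right) = \left(-5 + \left(5 + \left(0 - 12\right)\right)\right) \left(-66\right) = \left(-5 + \left(5 - 12\right)\right) \left(-66\right) = \left(-5 - 7\right) \left(-66\right) = \left(-12\right) \left(-66\right) = 792$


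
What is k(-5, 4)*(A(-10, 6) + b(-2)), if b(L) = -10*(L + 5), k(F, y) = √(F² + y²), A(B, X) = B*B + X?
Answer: 76*√41 ≈ 486.64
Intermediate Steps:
A(B, X) = X + B² (A(B, X) = B² + X = X + B²)
b(L) = -50 - 10*L (b(L) = -10*(5 + L) = -50 - 10*L)
k(-5, 4)*(A(-10, 6) + b(-2)) = √((-5)² + 4²)*((6 + (-10)²) + (-50 - 10*(-2))) = √(25 + 16)*((6 + 100) + (-50 + 20)) = √41*(106 - 30) = √41*76 = 76*√41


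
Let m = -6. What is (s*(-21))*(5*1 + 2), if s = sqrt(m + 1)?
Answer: -147*I*sqrt(5) ≈ -328.7*I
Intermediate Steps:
s = I*sqrt(5) (s = sqrt(-6 + 1) = sqrt(-5) = I*sqrt(5) ≈ 2.2361*I)
(s*(-21))*(5*1 + 2) = ((I*sqrt(5))*(-21))*(5*1 + 2) = (-21*I*sqrt(5))*(5 + 2) = -21*I*sqrt(5)*7 = -147*I*sqrt(5)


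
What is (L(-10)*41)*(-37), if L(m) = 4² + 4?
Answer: -30340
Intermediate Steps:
L(m) = 20 (L(m) = 16 + 4 = 20)
(L(-10)*41)*(-37) = (20*41)*(-37) = 820*(-37) = -30340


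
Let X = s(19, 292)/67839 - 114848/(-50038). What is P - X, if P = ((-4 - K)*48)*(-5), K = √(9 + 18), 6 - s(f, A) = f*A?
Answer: 1625616451922/1697263941 + 720*√3 ≈ 2204.9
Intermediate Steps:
s(f, A) = 6 - A*f (s(f, A) = 6 - f*A = 6 - A*f)
K = 3*√3 (K = √27 = 3*√3 ≈ 5.1962)
X = 3756931438/1697263941 (X = (6 - 1*292*19)/67839 - 114848/(-50038) = (6 - 5548)*(1/67839) - 114848*(-1/50038) = -5542*1/67839 + 57424/25019 = -5542/67839 + 57424/25019 = 3756931438/1697263941 ≈ 2.2135)
P = 960 + 720*√3 (P = ((-4 - 3*√3)*48)*(-5) = (-192 - 144*√3)*(-5) = 960 + 720*√3 ≈ 2207.1)
P - X = (960 + 720*√3) - 1*3756931438/1697263941 = (960 + 720*√3) - 3756931438/1697263941 = 1625616451922/1697263941 + 720*√3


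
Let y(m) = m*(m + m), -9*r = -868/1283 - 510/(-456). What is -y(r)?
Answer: -1856489569/385066307592 ≈ -0.0048212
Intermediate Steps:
r = -43087/877572 (r = -(-868/1283 - 510/(-456))/9 = -(-868*1/1283 - 510*(-1/456))/9 = -(-868/1283 + 85/76)/9 = -1/9*43087/97508 = -43087/877572 ≈ -0.049098)
y(m) = 2*m**2 (y(m) = m*(2*m) = 2*m**2)
-y(r) = -2*(-43087/877572)**2 = -2*1856489569/770132615184 = -1*1856489569/385066307592 = -1856489569/385066307592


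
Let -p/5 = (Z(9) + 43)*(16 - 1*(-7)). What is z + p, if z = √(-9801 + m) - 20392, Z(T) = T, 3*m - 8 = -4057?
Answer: -26372 + 2*I*√25089/3 ≈ -26372.0 + 105.6*I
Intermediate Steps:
m = -4049/3 (m = 8/3 + (⅓)*(-4057) = 8/3 - 4057/3 = -4049/3 ≈ -1349.7)
p = -5980 (p = -5*(9 + 43)*(16 - 1*(-7)) = -260*(16 + 7) = -260*23 = -5*1196 = -5980)
z = -20392 + 2*I*√25089/3 (z = √(-9801 - 4049/3) - 20392 = √(-33452/3) - 20392 = 2*I*√25089/3 - 20392 = -20392 + 2*I*√25089/3 ≈ -20392.0 + 105.6*I)
z + p = (-20392 + 2*I*√25089/3) - 5980 = -26372 + 2*I*√25089/3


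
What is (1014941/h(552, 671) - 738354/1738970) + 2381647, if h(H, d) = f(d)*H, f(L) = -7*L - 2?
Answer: 5371355047987278679/2255311928280 ≈ 2.3816e+6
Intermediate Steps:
f(L) = -2 - 7*L
h(H, d) = H*(-2 - 7*d) (h(H, d) = (-2 - 7*d)*H = H*(-2 - 7*d))
(1014941/h(552, 671) - 738354/1738970) + 2381647 = (1014941/((-1*552*(2 + 7*671))) - 738354/1738970) + 2381647 = (1014941/((-1*552*(2 + 4697))) - 738354*1/1738970) + 2381647 = (1014941/((-1*552*4699)) - 369177/869485) + 2381647 = (1014941/(-2593848) - 369177/869485) + 2381647 = (1014941*(-1/2593848) - 369177/869485) + 2381647 = (-1014941/2593848 - 369177/869485) + 2381647 = -1840064998481/2255311928280 + 2381647 = 5371355047987278679/2255311928280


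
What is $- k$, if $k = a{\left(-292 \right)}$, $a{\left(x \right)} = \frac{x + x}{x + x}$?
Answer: $-1$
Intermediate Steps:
$a{\left(x \right)} = 1$ ($a{\left(x \right)} = \frac{2 x}{2 x} = 2 x \frac{1}{2 x} = 1$)
$k = 1$
$- k = \left(-1\right) 1 = -1$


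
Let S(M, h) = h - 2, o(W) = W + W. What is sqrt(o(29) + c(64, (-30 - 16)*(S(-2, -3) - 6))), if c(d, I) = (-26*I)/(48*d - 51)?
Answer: sqrt(489589302)/3021 ≈ 7.3243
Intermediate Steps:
o(W) = 2*W
S(M, h) = -2 + h
c(d, I) = -26*I/(-51 + 48*d) (c(d, I) = (-26*I)/(-51 + 48*d) = -26*I/(-51 + 48*d))
sqrt(o(29) + c(64, (-30 - 16)*(S(-2, -3) - 6))) = sqrt(2*29 - 26*(-30 - 16)*((-2 - 3) - 6)/(-51 + 48*64)) = sqrt(58 - 26*(-46*(-5 - 6))/(-51 + 3072)) = sqrt(58 - 26*(-46*(-11))/3021) = sqrt(58 - 26*506*1/3021) = sqrt(58 - 13156/3021) = sqrt(162062/3021) = sqrt(489589302)/3021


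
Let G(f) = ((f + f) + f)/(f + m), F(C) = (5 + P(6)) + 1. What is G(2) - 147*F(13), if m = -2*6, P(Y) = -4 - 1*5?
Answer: 2202/5 ≈ 440.40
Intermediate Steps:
P(Y) = -9 (P(Y) = -4 - 5 = -9)
m = -12
F(C) = -3 (F(C) = (5 - 9) + 1 = -4 + 1 = -3)
G(f) = 3*f/(-12 + f) (G(f) = ((f + f) + f)/(f - 12) = (2*f + f)/(-12 + f) = (3*f)/(-12 + f) = 3*f/(-12 + f))
G(2) - 147*F(13) = 3*2/(-12 + 2) - 147*(-3) = 3*2/(-10) + 441 = 3*2*(-⅒) + 441 = -⅗ + 441 = 2202/5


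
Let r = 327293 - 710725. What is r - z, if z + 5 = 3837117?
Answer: -4220544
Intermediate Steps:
z = 3837112 (z = -5 + 3837117 = 3837112)
r = -383432
r - z = -383432 - 1*3837112 = -383432 - 3837112 = -4220544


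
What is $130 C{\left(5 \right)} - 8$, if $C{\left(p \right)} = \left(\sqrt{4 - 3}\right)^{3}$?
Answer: $122$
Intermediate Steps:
$C{\left(p \right)} = 1$ ($C{\left(p \right)} = \left(\sqrt{1}\right)^{3} = 1^{3} = 1$)
$130 C{\left(5 \right)} - 8 = 130 \cdot 1 - 8 = 130 - 8 = 122$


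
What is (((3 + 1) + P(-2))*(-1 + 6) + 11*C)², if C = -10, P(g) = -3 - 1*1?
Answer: 12100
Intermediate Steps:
P(g) = -4 (P(g) = -3 - 1 = -4)
(((3 + 1) + P(-2))*(-1 + 6) + 11*C)² = (((3 + 1) - 4)*(-1 + 6) + 11*(-10))² = ((4 - 4)*5 - 110)² = (0*5 - 110)² = (0 - 110)² = (-110)² = 12100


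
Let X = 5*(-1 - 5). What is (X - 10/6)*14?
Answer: -1330/3 ≈ -443.33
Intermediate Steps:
X = -30 (X = 5*(-6) = -30)
(X - 10/6)*14 = (-30 - 10/6)*14 = (-30 - 10*⅙)*14 = (-30 - 5/3)*14 = -95/3*14 = -1330/3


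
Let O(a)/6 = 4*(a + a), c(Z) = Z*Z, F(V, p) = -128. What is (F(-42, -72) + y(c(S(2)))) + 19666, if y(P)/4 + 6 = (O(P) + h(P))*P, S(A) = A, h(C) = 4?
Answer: 22650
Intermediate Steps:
c(Z) = Z**2
O(a) = 48*a (O(a) = 6*(4*(a + a)) = 6*(4*(2*a)) = 6*(8*a) = 48*a)
y(P) = -24 + 4*P*(4 + 48*P) (y(P) = -24 + 4*((48*P + 4)*P) = -24 + 4*((4 + 48*P)*P) = -24 + 4*(P*(4 + 48*P)) = -24 + 4*P*(4 + 48*P))
(F(-42, -72) + y(c(S(2)))) + 19666 = (-128 + (-24 + 16*2**2 + 192*(2**2)**2)) + 19666 = (-128 + (-24 + 16*4 + 192*4**2)) + 19666 = (-128 + (-24 + 64 + 192*16)) + 19666 = (-128 + (-24 + 64 + 3072)) + 19666 = (-128 + 3112) + 19666 = 2984 + 19666 = 22650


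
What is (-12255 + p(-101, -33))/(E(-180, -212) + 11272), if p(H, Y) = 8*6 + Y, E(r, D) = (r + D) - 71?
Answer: -1360/1201 ≈ -1.1324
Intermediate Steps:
E(r, D) = -71 + D + r (E(r, D) = (D + r) - 71 = -71 + D + r)
p(H, Y) = 48 + Y
(-12255 + p(-101, -33))/(E(-180, -212) + 11272) = (-12255 + (48 - 33))/((-71 - 212 - 180) + 11272) = (-12255 + 15)/(-463 + 11272) = -12240/10809 = -12240*1/10809 = -1360/1201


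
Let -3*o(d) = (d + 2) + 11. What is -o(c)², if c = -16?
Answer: -1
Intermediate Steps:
o(d) = -13/3 - d/3 (o(d) = -((d + 2) + 11)/3 = -((2 + d) + 11)/3 = -(13 + d)/3 = -13/3 - d/3)
-o(c)² = -(-13/3 - ⅓*(-16))² = -(-13/3 + 16/3)² = -1*1² = -1*1 = -1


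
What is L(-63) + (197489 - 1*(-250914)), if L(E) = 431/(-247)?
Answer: 110755110/247 ≈ 4.4840e+5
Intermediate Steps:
L(E) = -431/247 (L(E) = 431*(-1/247) = -431/247)
L(-63) + (197489 - 1*(-250914)) = -431/247 + (197489 - 1*(-250914)) = -431/247 + (197489 + 250914) = -431/247 + 448403 = 110755110/247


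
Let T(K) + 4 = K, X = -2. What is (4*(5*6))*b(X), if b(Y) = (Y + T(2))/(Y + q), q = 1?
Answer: 480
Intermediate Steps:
T(K) = -4 + K
b(Y) = (-2 + Y)/(1 + Y) (b(Y) = (Y + (-4 + 2))/(Y + 1) = (Y - 2)/(1 + Y) = (-2 + Y)/(1 + Y))
(4*(5*6))*b(X) = (4*(5*6))*((-2 - 2)/(1 - 2)) = (4*30)*(-4/(-1)) = 120*(-1*(-4)) = 120*4 = 480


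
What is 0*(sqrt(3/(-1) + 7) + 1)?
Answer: 0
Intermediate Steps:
0*(sqrt(3/(-1) + 7) + 1) = 0*(sqrt(3*(-1) + 7) + 1) = 0*(sqrt(-3 + 7) + 1) = 0*(sqrt(4) + 1) = 0*(2 + 1) = 0*3 = 0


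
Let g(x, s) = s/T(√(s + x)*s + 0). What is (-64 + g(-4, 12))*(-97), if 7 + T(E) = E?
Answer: 6839276/1103 - 27936*√2/1103 ≈ 6164.8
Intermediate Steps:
T(E) = -7 + E
g(x, s) = s/(-7 + s*√(s + x)) (g(x, s) = s/(-7 + (√(s + x)*s + 0)) = s/(-7 + (s*√(s + x) + 0)) = s/(-7 + s*√(s + x)))
(-64 + g(-4, 12))*(-97) = (-64 + 12/(-7 + 12*√(12 - 4)))*(-97) = (-64 + 12/(-7 + 12*√8))*(-97) = (-64 + 12/(-7 + 12*(2*√2)))*(-97) = (-64 + 12/(-7 + 24*√2))*(-97) = 6208 - 1164/(-7 + 24*√2)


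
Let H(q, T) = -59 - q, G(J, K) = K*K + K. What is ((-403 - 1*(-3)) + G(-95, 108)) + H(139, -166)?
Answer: 11174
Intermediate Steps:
G(J, K) = K + K² (G(J, K) = K² + K = K + K²)
((-403 - 1*(-3)) + G(-95, 108)) + H(139, -166) = ((-403 - 1*(-3)) + 108*(1 + 108)) + (-59 - 1*139) = ((-403 + 3) + 108*109) + (-59 - 139) = (-400 + 11772) - 198 = 11372 - 198 = 11174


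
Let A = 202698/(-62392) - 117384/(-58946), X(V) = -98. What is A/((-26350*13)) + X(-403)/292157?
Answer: -359149827522451/1082541609483728680 ≈ -0.00033177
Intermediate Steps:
A = -1156103445/919439708 (A = 202698*(-1/62392) - 117384*(-1/58946) = -101349/31196 + 58692/29473 = -1156103445/919439708 ≈ -1.2574)
A/((-26350*13)) + X(-403)/292157 = -1156103445/(919439708*((-26350*13))) - 98/292157 = -1156103445/919439708/(-342550) - 98*1/292157 = -1156103445/919439708*(-1/342550) - 98/292157 = 13601217/3705342023240 - 98/292157 = -359149827522451/1082541609483728680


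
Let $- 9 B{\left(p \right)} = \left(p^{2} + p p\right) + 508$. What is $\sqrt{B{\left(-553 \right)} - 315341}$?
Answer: $3 i \sqrt{42595} \approx 619.16 i$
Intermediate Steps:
$B{\left(p \right)} = - \frac{508}{9} - \frac{2 p^{2}}{9}$ ($B{\left(p \right)} = - \frac{\left(p^{2} + p p\right) + 508}{9} = - \frac{\left(p^{2} + p^{2}\right) + 508}{9} = - \frac{2 p^{2} + 508}{9} = - \frac{508 + 2 p^{2}}{9} = - \frac{508}{9} - \frac{2 p^{2}}{9}$)
$\sqrt{B{\left(-553 \right)} - 315341} = \sqrt{\left(- \frac{508}{9} - \frac{2 \left(-553\right)^{2}}{9}\right) - 315341} = \sqrt{\left(- \frac{508}{9} - \frac{611618}{9}\right) - 315341} = \sqrt{-68014 - 315341} = \sqrt{-383355} = 3 i \sqrt{42595}$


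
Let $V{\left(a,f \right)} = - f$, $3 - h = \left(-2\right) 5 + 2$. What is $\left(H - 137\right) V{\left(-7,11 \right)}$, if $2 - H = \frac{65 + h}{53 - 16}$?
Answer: $\frac{55781}{37} \approx 1507.6$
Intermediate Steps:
$h = 11$ ($h = 3 - \left(\left(-2\right) 5 + 2\right) = 3 - \left(-10 + 2\right) = 3 - -8 = 3 + 8 = 11$)
$H = - \frac{2}{37}$ ($H = 2 - \frac{65 + 11}{53 - 16} = 2 - \frac{76}{37} = - \frac{2}{37} \approx -0.054054$)
$\left(H - 137\right) V{\left(-7,11 \right)} = \left(- \frac{2}{37} - 137\right) \left(\left(-1\right) 11\right) = \left(- \frac{5071}{37}\right) \left(-11\right) = \frac{55781}{37}$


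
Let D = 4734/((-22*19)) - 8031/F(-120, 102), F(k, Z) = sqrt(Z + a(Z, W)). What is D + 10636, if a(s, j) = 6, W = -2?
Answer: 2220557/209 - 2677*sqrt(3)/6 ≈ 9851.9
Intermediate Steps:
F(k, Z) = sqrt(6 + Z) (F(k, Z) = sqrt(Z + 6) = sqrt(6 + Z))
D = -2367/209 - 2677*sqrt(3)/6 (D = 4734/((-22*19)) - 8031/sqrt(6 + 102) = 4734/(-418) - 8031*sqrt(3)/18 = 4734*(-1/418) - 8031*sqrt(3)/18 = -2367/209 - 2677*sqrt(3)/6 ≈ -784.11)
D + 10636 = (-2367/209 - 2677*sqrt(3)/6) + 10636 = 2220557/209 - 2677*sqrt(3)/6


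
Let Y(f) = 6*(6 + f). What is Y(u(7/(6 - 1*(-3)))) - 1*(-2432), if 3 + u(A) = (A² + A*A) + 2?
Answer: 66670/27 ≈ 2469.3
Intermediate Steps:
u(A) = -1 + 2*A² (u(A) = -3 + ((A² + A*A) + 2) = -3 + ((A² + A²) + 2) = -3 + (2*A² + 2) = -3 + (2 + 2*A²) = -1 + 2*A²)
Y(f) = 36 + 6*f
Y(u(7/(6 - 1*(-3)))) - 1*(-2432) = (36 + 6*(-1 + 2*(7/(6 - 1*(-3)))²)) - 1*(-2432) = (36 + 6*(-1 + 2*(7/(6 + 3))²)) + 2432 = (36 + 6*(-1 + 2*(7/9)²)) + 2432 = (36 + 6*(-1 + 2*(49/81))) + 2432 = (36 + 6*(-1 + 98/81)) + 2432 = (36 + 6*(17/81)) + 2432 = (36 + 34/27) + 2432 = 1006/27 + 2432 = 66670/27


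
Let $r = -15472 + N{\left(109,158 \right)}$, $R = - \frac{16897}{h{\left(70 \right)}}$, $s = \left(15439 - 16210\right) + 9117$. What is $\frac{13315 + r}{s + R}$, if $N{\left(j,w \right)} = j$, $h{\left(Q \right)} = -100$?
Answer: $- \frac{204800}{851497} \approx -0.24052$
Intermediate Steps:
$s = 8346$ ($s = -771 + 9117 = 8346$)
$R = \frac{16897}{100}$ ($R = - \frac{16897}{-100} = \left(-16897\right) \left(- \frac{1}{100}\right) = \frac{16897}{100} \approx 168.97$)
$r = -15363$ ($r = -15472 + 109 = -15363$)
$\frac{13315 + r}{s + R} = \frac{13315 - 15363}{8346 + \frac{16897}{100}} = - \frac{2048}{\frac{851497}{100}} = \left(-2048\right) \frac{100}{851497} = - \frac{204800}{851497}$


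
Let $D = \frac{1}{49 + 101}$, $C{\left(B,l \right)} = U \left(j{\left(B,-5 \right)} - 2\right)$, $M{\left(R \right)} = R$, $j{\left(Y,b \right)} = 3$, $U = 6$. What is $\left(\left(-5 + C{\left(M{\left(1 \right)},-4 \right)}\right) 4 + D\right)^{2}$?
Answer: $\frac{361201}{22500} \approx 16.053$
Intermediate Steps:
$C{\left(B,l \right)} = 6$ ($C{\left(B,l \right)} = 6 \left(3 - 2\right) = 6 \cdot 1 = 6$)
$D = \frac{1}{150} \approx 0.0066667$
$\left(\left(-5 + C{\left(M{\left(1 \right)},-4 \right)}\right) 4 + D\right)^{2} = \left(\left(-5 + 6\right) 4 + \frac{1}{150}\right)^{2} = \left(1 \cdot 4 + \frac{1}{150}\right)^{2} = \left(4 + \frac{1}{150}\right)^{2} = \left(\frac{601}{150}\right)^{2} = \frac{361201}{22500}$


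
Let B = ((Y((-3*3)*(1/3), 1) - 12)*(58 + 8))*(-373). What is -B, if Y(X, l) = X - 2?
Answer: -418506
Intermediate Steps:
Y(X, l) = -2 + X
B = 418506 (B = (((-2 + (-3*3)*(1/3)) - 12)*(58 + 8))*(-373) = (((-2 - 9/3) - 12)*66)*(-373) = (((-2 - 9*⅓) - 12)*66)*(-373) = (((-2 - 3) - 12)*66)*(-373) = ((-5 - 12)*66)*(-373) = -17*66*(-373) = -1122*(-373) = 418506)
-B = -1*418506 = -418506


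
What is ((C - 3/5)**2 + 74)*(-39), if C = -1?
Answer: -74646/25 ≈ -2985.8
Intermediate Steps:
((C - 3/5)**2 + 74)*(-39) = ((-1 - 3/5)**2 + 74)*(-39) = ((-8/5)**2 + 74)*(-39) = (64/25 + 74)*(-39) = (1914/25)*(-39) = -74646/25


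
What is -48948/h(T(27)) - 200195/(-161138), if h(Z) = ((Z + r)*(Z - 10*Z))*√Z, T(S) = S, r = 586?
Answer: 200195/161138 + 16316*√3/446877 ≈ 1.3056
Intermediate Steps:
h(Z) = -9*Z^(3/2)*(586 + Z) (h(Z) = ((Z + 586)*(Z - 10*Z))*√Z = ((586 + Z)*(-9*Z))*√Z = (-9*Z*(586 + Z))*√Z = -9*Z^(3/2)*(586 + Z))
-48948/h(T(27)) - 200195/(-161138) = -48948*√3/(2187*(-586 - 1*27)) - 200195/(-161138) = -48948*√3/(2187*(-586 - 27)) - 200195*(-1/161138) = -48948*(-√3/1340631) + 200195/161138 = -(-16316)*√3/446877 + 200195/161138 = 16316*√3/446877 + 200195/161138 = 200195/161138 + 16316*√3/446877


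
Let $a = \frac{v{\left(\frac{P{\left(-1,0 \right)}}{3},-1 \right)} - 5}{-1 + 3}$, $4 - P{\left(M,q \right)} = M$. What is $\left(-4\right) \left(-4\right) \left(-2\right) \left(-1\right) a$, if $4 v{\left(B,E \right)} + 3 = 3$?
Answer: $-80$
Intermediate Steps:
$P{\left(M,q \right)} = 4 - M$
$v{\left(B,E \right)} = 0$ ($v{\left(B,E \right)} = - \frac{3}{4} + \frac{1}{4} \cdot 3 = - \frac{3}{4} + \frac{3}{4} = 0$)
$a = - \frac{5}{2}$ ($a = \frac{0 - 5}{-1 + 3} = - \frac{5}{2} \approx -2.5$)
$\left(-4\right) \left(-4\right) \left(-2\right) \left(-1\right) a = \left(-4\right) \left(-4\right) \left(-2\right) \left(-1\right) \left(- \frac{5}{2}\right) = 16 \cdot 2 \left(- \frac{5}{2}\right) = 16 \left(-5\right) = -80$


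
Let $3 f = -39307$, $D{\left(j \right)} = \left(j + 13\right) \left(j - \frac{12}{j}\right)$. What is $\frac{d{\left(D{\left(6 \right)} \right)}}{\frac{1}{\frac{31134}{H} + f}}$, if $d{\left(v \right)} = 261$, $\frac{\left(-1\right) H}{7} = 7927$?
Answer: $- \frac{189764358675}{55489} \approx -3.4199 \cdot 10^{6}$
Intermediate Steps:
$H = -55489$ ($H = \left(-7\right) 7927 = -55489$)
$D{\left(j \right)} = \left(13 + j\right) \left(j - \frac{12}{j}\right)$
$f = - \frac{39307}{3}$ ($f = \frac{1}{3} \left(-39307\right) = - \frac{39307}{3} \approx -13102.0$)
$\frac{d{\left(D{\left(6 \right)} \right)}}{\frac{1}{\frac{31134}{H} + f}} = \frac{261}{\frac{1}{\frac{31134}{-55489} - \frac{39307}{3}}} = \frac{261}{\frac{1}{31134 \left(- \frac{1}{55489}\right) - \frac{39307}{3}}} = \frac{261}{\frac{1}{- \frac{31134}{55489} - \frac{39307}{3}}} = \frac{261}{\frac{1}{- \frac{2181199525}{166467}}} = \frac{261}{- \frac{166467}{2181199525}} = 261 \left(- \frac{2181199525}{166467}\right) = - \frac{189764358675}{55489}$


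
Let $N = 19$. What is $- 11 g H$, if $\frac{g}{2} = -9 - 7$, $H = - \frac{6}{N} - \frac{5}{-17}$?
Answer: $- \frac{2464}{323} \approx -7.6285$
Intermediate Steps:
$H = - \frac{7}{323}$ ($H = - \frac{6}{19} - \frac{5}{-17} = \left(-6\right) \frac{1}{19} - - \frac{5}{17} = - \frac{6}{19} + \frac{5}{17} = - \frac{7}{323} \approx -0.021672$)
$g = -32$ ($g = 2 \left(-9 - 7\right) = 2 \left(-16\right) = -32$)
$- 11 g H = \left(-11\right) \left(-32\right) \left(- \frac{7}{323}\right) = 352 \left(- \frac{7}{323}\right) = - \frac{2464}{323}$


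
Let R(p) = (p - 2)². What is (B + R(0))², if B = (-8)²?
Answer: 4624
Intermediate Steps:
B = 64
R(p) = (-2 + p)²
(B + R(0))² = (64 + (-2 + 0)²)² = (64 + (-2)²)² = (64 + 4)² = 68² = 4624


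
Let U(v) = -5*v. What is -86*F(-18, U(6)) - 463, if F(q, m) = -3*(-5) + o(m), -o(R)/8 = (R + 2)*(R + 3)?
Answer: 518375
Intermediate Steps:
o(R) = -8*(2 + R)*(3 + R) (o(R) = -8*(R + 2)*(R + 3) = -8*(2 + R)*(3 + R))
F(q, m) = -33 - 40*m - 8*m**2 (F(q, m) = -3*(-5) + (-48 - 40*m - 8*m**2) = 15 + (-48 - 40*m - 8*m**2) = -33 - 40*m - 8*m**2)
-86*F(-18, U(6)) - 463 = -86*(-33 - (-200)*6 - 8*(-5*6)**2) - 463 = -86*(-33 - 40*(-30) - 8*(-30)**2) - 463 = -86*(-33 + 1200 - 8*900) - 463 = -86*(-33 + 1200 - 7200) - 463 = -86*(-6033) - 463 = 518838 - 463 = 518375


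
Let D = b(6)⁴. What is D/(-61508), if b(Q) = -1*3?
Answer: -81/61508 ≈ -0.0013169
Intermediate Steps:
b(Q) = -3
D = 81 (D = (-3)⁴ = 81)
D/(-61508) = 81/(-61508) = 81*(-1/61508) = -81/61508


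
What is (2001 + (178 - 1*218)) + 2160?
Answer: 4121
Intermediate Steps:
(2001 + (178 - 1*218)) + 2160 = (2001 + (178 - 218)) + 2160 = (2001 - 40) + 2160 = 1961 + 2160 = 4121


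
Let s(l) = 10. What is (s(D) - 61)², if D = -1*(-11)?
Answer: 2601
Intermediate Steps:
D = 11
(s(D) - 61)² = (10 - 61)² = (-51)² = 2601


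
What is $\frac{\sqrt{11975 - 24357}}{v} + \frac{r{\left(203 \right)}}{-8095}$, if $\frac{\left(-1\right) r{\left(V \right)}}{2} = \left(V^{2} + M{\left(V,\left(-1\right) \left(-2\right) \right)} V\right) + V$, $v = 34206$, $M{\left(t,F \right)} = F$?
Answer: $\frac{83636}{8095} + \frac{i \sqrt{12382}}{34206} \approx 10.332 + 0.0032531 i$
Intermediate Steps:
$r{\left(V \right)} = - 6 V - 2 V^{2}$ ($r{\left(V \right)} = - 2 \left(\left(V^{2} + \left(-1\right) \left(-2\right) V\right) + V\right) = - 2 \left(\left(V^{2} + 2 V\right) + V\right) = - 2 \left(V^{2} + 3 V\right) = - 6 V - 2 V^{2}$)
$\frac{\sqrt{11975 - 24357}}{v} + \frac{r{\left(203 \right)}}{-8095} = \frac{\sqrt{11975 - 24357}}{34206} + \frac{\left(-2\right) 203 \left(3 + 203\right)}{-8095} = \sqrt{-12382} \cdot \frac{1}{34206} + \left(-2\right) 203 \cdot 206 \left(- \frac{1}{8095}\right) = i \sqrt{12382} \cdot \frac{1}{34206} - - \frac{83636}{8095} = \frac{i \sqrt{12382}}{34206} + \frac{83636}{8095} = \frac{83636}{8095} + \frac{i \sqrt{12382}}{34206}$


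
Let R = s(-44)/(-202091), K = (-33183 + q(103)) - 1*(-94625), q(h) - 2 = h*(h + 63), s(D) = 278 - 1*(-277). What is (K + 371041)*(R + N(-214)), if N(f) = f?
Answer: -19443578621907/202091 ≈ -9.6212e+7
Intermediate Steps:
s(D) = 555 (s(D) = 278 + 277 = 555)
q(h) = 2 + h*(63 + h) (q(h) = 2 + h*(h + 63) = 2 + h*(63 + h))
K = 78542 (K = (-33183 + (2 + 103² + 63*103)) - 1*(-94625) = (-33183 + (2 + 10609 + 6489)) + 94625 = (-33183 + 17100) + 94625 = -16083 + 94625 = 78542)
R = -555/202091 (R = 555/(-202091) = 555*(-1/202091) = -555/202091 ≈ -0.0027463)
(K + 371041)*(R + N(-214)) = (78542 + 371041)*(-555/202091 - 214) = 449583*(-43248029/202091) = -19443578621907/202091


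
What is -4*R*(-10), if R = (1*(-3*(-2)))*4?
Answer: 960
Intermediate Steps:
R = 24 (R = (1*6)*4 = 6*4 = 24)
-4*R*(-10) = -4*24*(-10) = -96*(-10) = 960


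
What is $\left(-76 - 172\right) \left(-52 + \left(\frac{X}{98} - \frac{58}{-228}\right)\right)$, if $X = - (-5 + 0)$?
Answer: $\frac{35806984}{2793} \approx 12820.0$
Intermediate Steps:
$X = 5$ ($X = \left(-1\right) \left(-5\right) = 5$)
$\left(-76 - 172\right) \left(-52 + \left(\frac{X}{98} - \frac{58}{-228}\right)\right) = \left(-76 - 172\right) \left(-52 + \left(\frac{5}{98} - \frac{58}{-228}\right)\right) = - 248 \left(-52 + \left(5 \cdot \frac{1}{98} - - \frac{29}{114}\right)\right) = - 248 \left(-52 + \left(\frac{5}{98} + \frac{29}{114}\right)\right) = - 248 \left(-52 + \frac{853}{2793}\right) = \left(-248\right) \left(- \frac{144383}{2793}\right) = \frac{35806984}{2793}$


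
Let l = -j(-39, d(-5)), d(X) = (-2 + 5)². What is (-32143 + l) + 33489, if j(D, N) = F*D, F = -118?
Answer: -3256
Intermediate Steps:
d(X) = 9 (d(X) = 3² = 9)
j(D, N) = -118*D
l = -4602 (l = -(-118)*(-39) = -1*4602 = -4602)
(-32143 + l) + 33489 = (-32143 - 4602) + 33489 = -36745 + 33489 = -3256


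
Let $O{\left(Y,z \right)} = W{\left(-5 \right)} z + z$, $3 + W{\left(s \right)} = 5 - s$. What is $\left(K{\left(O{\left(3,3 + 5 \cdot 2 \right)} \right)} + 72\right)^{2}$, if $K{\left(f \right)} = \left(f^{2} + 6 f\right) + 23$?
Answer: $133056225$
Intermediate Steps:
$W{\left(s \right)} = 2 - s$ ($W{\left(s \right)} = -3 - \left(-5 + s\right) = 2 - s$)
$O{\left(Y,z \right)} = 8 z$ ($O{\left(Y,z \right)} = \left(2 - -5\right) z + z = \left(2 + 5\right) z + z = 7 z + z = 8 z$)
$K{\left(f \right)} = 23 + f^{2} + 6 f$
$\left(K{\left(O{\left(3,3 + 5 \cdot 2 \right)} \right)} + 72\right)^{2} = \left(\left(23 + \left(8 \left(3 + 5 \cdot 2\right)\right)^{2} + 6 \cdot 8 \left(3 + 5 \cdot 2\right)\right) + 72\right)^{2} = \left(\left(23 + \left(8 \left(3 + 10\right)\right)^{2} + 6 \cdot 8 \left(3 + 10\right)\right) + 72\right)^{2} = \left(\left(23 + \left(8 \cdot 13\right)^{2} + 6 \cdot 8 \cdot 13\right) + 72\right)^{2} = \left(\left(23 + 104^{2} + 6 \cdot 104\right) + 72\right)^{2} = \left(\left(23 + 10816 + 624\right) + 72\right)^{2} = \left(11463 + 72\right)^{2} = 11535^{2} = 133056225$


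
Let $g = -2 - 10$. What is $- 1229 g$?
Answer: $14748$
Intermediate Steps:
$g = -12$ ($g = -2 - 10 = -12$)
$- 1229 g = \left(-1229\right) \left(-12\right) = 14748$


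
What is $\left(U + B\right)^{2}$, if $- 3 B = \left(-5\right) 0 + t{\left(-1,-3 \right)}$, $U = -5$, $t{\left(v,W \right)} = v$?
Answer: $\frac{196}{9} \approx 21.778$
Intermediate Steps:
$B = \frac{1}{3}$ ($B = - \frac{\left(-5\right) 0 - 1}{3} = - \frac{0 - 1}{3} = \left(- \frac{1}{3}\right) \left(-1\right) = \frac{1}{3} \approx 0.33333$)
$\left(U + B\right)^{2} = \left(-5 + \frac{1}{3}\right)^{2} = \left(- \frac{14}{3}\right)^{2} = \frac{196}{9}$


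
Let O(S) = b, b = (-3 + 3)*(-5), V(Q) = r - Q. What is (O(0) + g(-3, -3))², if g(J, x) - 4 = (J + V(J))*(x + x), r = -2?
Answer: 256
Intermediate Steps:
V(Q) = -2 - Q
g(J, x) = 4 - 4*x (g(J, x) = 4 + (J + (-2 - J))*(x + x) = 4 - 4*x)
b = 0 (b = 0*(-5) = 0)
O(S) = 0
(O(0) + g(-3, -3))² = (0 + (4 - 4*(-3)))² = (0 + (4 + 12))² = (0 + 16)² = 16² = 256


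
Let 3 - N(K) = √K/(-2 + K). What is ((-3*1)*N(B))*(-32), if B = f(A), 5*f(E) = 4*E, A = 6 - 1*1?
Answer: 192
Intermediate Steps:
A = 5 (A = 6 - 1 = 5)
f(E) = 4*E/5 (f(E) = (4*E)/5 = 4*E/5)
B = 4 (B = (⅘)*5 = 4)
N(K) = 3 - √K/(-2 + K)
((-3*1)*N(B))*(-32) = ((-3*1)*((-6 - √4 + 3*4)/(-2 + 4)))*(-32) = -3*(-6 - 1*2 + 12)/2*(-32) = -3*(-6 - 2 + 12)/2*(-32) = -3*4/2*(-32) = -3*2*(-32) = -6*(-32) = 192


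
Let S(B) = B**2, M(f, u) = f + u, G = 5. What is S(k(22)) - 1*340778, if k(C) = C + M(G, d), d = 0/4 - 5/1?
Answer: -340294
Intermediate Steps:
d = -5 (d = 0*(1/4) - 5*1 = 0 - 5 = -5)
k(C) = C (k(C) = C + (5 - 5) = C + 0 = C)
S(k(22)) - 1*340778 = 22**2 - 1*340778 = 484 - 340778 = -340294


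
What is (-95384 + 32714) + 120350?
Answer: 57680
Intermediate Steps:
(-95384 + 32714) + 120350 = -62670 + 120350 = 57680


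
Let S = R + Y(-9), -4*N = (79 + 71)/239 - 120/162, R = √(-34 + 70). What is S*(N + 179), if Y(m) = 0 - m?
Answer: 11552695/4302 ≈ 2685.4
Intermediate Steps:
Y(m) = -m
R = 6 (R = √36 = 6)
N = 365/12906 (N = -((79 + 71)/239 - 120/162)/4 = -(150*(1/239) - 120*1/162)/4 = -(150/239 - 20/27)/4 = -¼*(-730/6453) = 365/12906 ≈ 0.028281)
S = 15 (S = 6 - 1*(-9) = 6 + 9 = 15)
S*(N + 179) = 15*(365/12906 + 179) = 15*(2310539/12906) = 11552695/4302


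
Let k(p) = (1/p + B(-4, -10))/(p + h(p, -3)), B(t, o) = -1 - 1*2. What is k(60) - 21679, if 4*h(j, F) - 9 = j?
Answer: -100482344/4635 ≈ -21679.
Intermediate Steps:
B(t, o) = -3 (B(t, o) = -1 - 2 = -3)
h(j, F) = 9/4 + j/4
k(p) = (-3 + 1/p)/(9/4 + 5*p/4) (k(p) = (1/p - 3)/(p + (9/4 + p/4)) = (-3 + 1/p)/(9/4 + 5*p/4))
k(60) - 21679 = 4*(1 - 3*60)/(60*(9 + 5*60)) - 21679 = 4*(1/60)*(1 - 180)/(9 + 300) - 21679 = 4*(1/60)*(-179)/309 - 21679 = 4*(1/60)*(1/309)*(-179) - 21679 = -179/4635 - 21679 = -100482344/4635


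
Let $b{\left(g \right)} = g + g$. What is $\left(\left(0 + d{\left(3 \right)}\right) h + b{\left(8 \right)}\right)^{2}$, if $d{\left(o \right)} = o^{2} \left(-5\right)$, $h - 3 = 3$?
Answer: $64516$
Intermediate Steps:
$h = 6$ ($h = 3 + 3 = 6$)
$d{\left(o \right)} = - 5 o^{2}$
$b{\left(g \right)} = 2 g$
$\left(\left(0 + d{\left(3 \right)}\right) h + b{\left(8 \right)}\right)^{2} = \left(\left(0 - 5 \cdot 3^{2}\right) 6 + 2 \cdot 8\right)^{2} = \left(\left(0 - 45\right) 6 + 16\right)^{2} = \left(\left(-45\right) 6 + 16\right)^{2} = \left(-270 + 16\right)^{2} = \left(-254\right)^{2} = 64516$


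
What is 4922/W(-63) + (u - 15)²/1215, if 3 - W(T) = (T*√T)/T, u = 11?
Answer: 996769/4860 + 2461*I*√7/12 ≈ 205.1 + 542.6*I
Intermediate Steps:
W(T) = 3 - √T (W(T) = 3 - T*√T/T = 3 - T^(3/2)/T = 3 - √T)
4922/W(-63) + (u - 15)²/1215 = 4922/(3 - √(-63)) + (11 - 15)²/1215 = 4922/(3 - 3*I*√7) + (-4)²*(1/1215) = 4922/(3 - 3*I*√7) + 16*(1/1215) = 4922/(3 - 3*I*√7) + 16/1215 = 16/1215 + 4922/(3 - 3*I*√7)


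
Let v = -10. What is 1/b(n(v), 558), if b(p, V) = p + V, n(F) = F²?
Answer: 1/658 ≈ 0.0015198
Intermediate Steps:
b(p, V) = V + p
1/b(n(v), 558) = 1/(558 + (-10)²) = 1/(558 + 100) = 1/658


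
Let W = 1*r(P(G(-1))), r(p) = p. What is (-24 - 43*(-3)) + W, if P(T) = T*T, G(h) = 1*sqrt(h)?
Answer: 104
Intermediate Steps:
G(h) = sqrt(h)
P(T) = T**2
W = -1 (W = 1*(sqrt(-1))**2 = 1*I**2 = 1*(-1) = -1)
(-24 - 43*(-3)) + W = (-24 - 43*(-3)) - 1 = (-24 + 129) - 1 = 105 - 1 = 104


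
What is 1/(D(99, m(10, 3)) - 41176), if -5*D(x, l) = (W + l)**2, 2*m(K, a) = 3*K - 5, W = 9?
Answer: -20/825369 ≈ -2.4232e-5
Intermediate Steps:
m(K, a) = -5/2 + 3*K/2 (m(K, a) = (3*K - 5)/2 = (-5 + 3*K)/2 = -5/2 + 3*K/2)
D(x, l) = -(9 + l)**2/5
1/(D(99, m(10, 3)) - 41176) = 1/(-(9 + (-5/2 + (3/2)*10))**2/5 - 41176) = 1/(-(9 + (-5/2 + 15))**2/5 - 41176) = 1/(-(9 + 25/2)**2/5 - 41176) = 1/(-(43/2)**2/5 - 41176) = 1/(-1/5*1849/4 - 41176) = 1/(-1849/20 - 41176) = 1/(-825369/20) = -20/825369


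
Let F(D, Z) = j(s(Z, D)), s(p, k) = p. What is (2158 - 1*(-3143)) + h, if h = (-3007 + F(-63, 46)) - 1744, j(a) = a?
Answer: 596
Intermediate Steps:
F(D, Z) = Z
h = -4705 (h = (-3007 + 46) - 1744 = -2961 - 1744 = -4705)
(2158 - 1*(-3143)) + h = (2158 - 1*(-3143)) - 4705 = (2158 + 3143) - 4705 = 5301 - 4705 = 596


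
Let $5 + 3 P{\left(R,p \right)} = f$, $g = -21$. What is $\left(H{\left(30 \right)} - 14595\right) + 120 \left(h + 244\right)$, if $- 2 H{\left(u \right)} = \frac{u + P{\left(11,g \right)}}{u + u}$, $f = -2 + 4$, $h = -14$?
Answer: $\frac{1560571}{120} \approx 13005.0$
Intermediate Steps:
$f = 2$
$P{\left(R,p \right)} = -1$ ($P{\left(R,p \right)} = - \frac{5}{3} + \frac{1}{3} \cdot 2 = - \frac{5}{3} + \frac{2}{3} = -1$)
$H{\left(u \right)} = - \frac{-1 + u}{4 u}$ ($H{\left(u \right)} = - \frac{\left(u - 1\right) \frac{1}{u + u}}{2} = - \frac{\left(-1 + u\right) \frac{1}{2 u}}{2} = - \frac{\frac{1}{2} \frac{1}{u} \left(-1 + u\right)}{2} = - \frac{-1 + u}{4 u}$)
$\left(H{\left(30 \right)} - 14595\right) + 120 \left(h + 244\right) = \left(\frac{1 - 30}{4 \cdot 30} - 14595\right) + 120 \left(-14 + 244\right) = \left(\frac{1}{4} \cdot \frac{1}{30} \left(1 - 30\right) - 14595\right) + 120 \cdot 230 = \left(\frac{1}{4} \cdot \frac{1}{30} \left(-29\right) - 14595\right) + 27600 = \left(- \frac{29}{120} - 14595\right) + 27600 = - \frac{1751429}{120} + 27600 = \frac{1560571}{120}$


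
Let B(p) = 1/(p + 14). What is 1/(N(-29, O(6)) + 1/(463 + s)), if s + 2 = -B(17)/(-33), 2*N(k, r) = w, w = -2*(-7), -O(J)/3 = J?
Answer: 471604/3302251 ≈ 0.14281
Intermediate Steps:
O(J) = -3*J
B(p) = 1/(14 + p)
w = 14
N(k, r) = 7 (N(k, r) = (½)*14 = 7)
s = -2045/1023 (s = -2 - 1/(14 + 17)/(-33) = -2 - 1/31*(-1/33) = -2 + 1/1023 = -2045/1023 ≈ -1.9990)
1/(N(-29, O(6)) + 1/(463 + s)) = 1/(7 + 1/(463 - 2045/1023)) = 1/(7 + 1/(471604/1023)) = 1/(7 + 1023/471604) = 1/(3302251/471604) = 471604/3302251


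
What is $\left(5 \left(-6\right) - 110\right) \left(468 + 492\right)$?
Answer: $-134400$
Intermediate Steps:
$\left(5 \left(-6\right) - 110\right) \left(468 + 492\right) = \left(-30 - 110\right) 960 = \left(-140\right) 960 = -134400$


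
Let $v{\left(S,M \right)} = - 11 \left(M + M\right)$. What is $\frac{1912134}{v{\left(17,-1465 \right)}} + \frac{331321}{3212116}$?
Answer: $\frac{3076337345687}{51763249340} \approx 59.431$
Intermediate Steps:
$v{\left(S,M \right)} = - 22 M$ ($v{\left(S,M \right)} = - 11 \cdot 2 M = - 22 M$)
$\frac{1912134}{v{\left(17,-1465 \right)}} + \frac{331321}{3212116} = \frac{1912134}{\left(-22\right) \left(-1465\right)} + \frac{331321}{3212116} = \frac{1912134}{32230} + 331321 \cdot \frac{1}{3212116} = 1912134 \cdot \frac{1}{32230} + \frac{331321}{3212116} = \frac{956067}{16115} + \frac{331321}{3212116} = \frac{3076337345687}{51763249340}$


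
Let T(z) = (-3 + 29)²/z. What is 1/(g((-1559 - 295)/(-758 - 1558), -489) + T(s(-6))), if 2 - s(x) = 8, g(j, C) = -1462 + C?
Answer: -3/6191 ≈ -0.00048457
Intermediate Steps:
s(x) = -6 (s(x) = 2 - 1*8 = 2 - 8 = -6)
T(z) = 676/z (T(z) = 26²/z = 676/z)
1/(g((-1559 - 295)/(-758 - 1558), -489) + T(s(-6))) = 1/((-1462 - 489) + 676/(-6)) = 1/(-1951 + 676*(-⅙)) = 1/(-1951 - 338/3) = 1/(-6191/3) = -3/6191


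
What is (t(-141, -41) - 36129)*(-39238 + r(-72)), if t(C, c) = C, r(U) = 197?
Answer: 1416017070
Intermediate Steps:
(t(-141, -41) - 36129)*(-39238 + r(-72)) = (-141 - 36129)*(-39238 + 197) = -36270*(-39041) = 1416017070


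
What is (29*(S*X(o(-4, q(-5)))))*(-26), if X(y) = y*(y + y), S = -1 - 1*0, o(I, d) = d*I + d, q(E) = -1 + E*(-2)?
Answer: 1099332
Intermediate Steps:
q(E) = -1 - 2*E
o(I, d) = d + I*d (o(I, d) = I*d + d = d + I*d)
S = -1 (S = -1 + 0 = -1)
X(y) = 2*y² (X(y) = y*(2*y) = 2*y²)
(29*(S*X(o(-4, q(-5)))))*(-26) = (29*(-2*((-1 - 2*(-5))*(1 - 4))²))*(-26) = (29*(-2*((-1 + 10)*(-3))²))*(-26) = (29*(-2*(9*(-3))²))*(-26) = (29*(-2*(-27)²))*(-26) = (29*(-2*729))*(-26) = (29*(-1*1458))*(-26) = (29*(-1458))*(-26) = -42282*(-26) = 1099332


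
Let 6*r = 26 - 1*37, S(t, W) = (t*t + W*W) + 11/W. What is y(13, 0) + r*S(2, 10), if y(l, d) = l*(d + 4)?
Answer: -8441/60 ≈ -140.68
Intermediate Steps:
S(t, W) = W² + t² + 11/W (S(t, W) = (t² + W²) + 11/W = (W² + t²) + 11/W = W² + t² + 11/W)
r = -11/6 (r = (26 - 1*37)/6 = (26 - 37)/6 = (⅙)*(-11) = -11/6 ≈ -1.8333)
y(l, d) = l*(4 + d)
y(13, 0) + r*S(2, 10) = 13*(4 + 0) - 11*(10² + 2² + 11/10)/6 = 13*4 - 11*(100 + 4 + 11*(⅒))/6 = 52 - 11*(100 + 4 + 11/10)/6 = 52 - 11/6*1051/10 = 52 - 11561/60 = -8441/60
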